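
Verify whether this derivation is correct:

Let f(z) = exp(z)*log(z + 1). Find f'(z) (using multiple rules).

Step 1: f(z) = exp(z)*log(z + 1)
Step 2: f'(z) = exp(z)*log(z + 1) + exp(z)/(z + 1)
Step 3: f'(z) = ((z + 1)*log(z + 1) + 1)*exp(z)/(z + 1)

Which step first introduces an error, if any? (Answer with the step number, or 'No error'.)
No error

All steps in this derivation are correct.
The final answer f'(z) = ((z + 1)*log(z + 1) + 1)*exp(z)/(z + 1) is valid.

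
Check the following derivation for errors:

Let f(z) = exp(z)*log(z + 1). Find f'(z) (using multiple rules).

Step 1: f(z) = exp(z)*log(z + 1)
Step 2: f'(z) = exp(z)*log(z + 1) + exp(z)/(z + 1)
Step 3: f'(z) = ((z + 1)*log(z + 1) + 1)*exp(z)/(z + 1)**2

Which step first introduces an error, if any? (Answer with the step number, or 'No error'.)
Step 3

Step 3 is incorrect due to a wrong exponent.
The step shows: ((z + 1)*log(z + 1) + 1)*exp(z)/(z + 1)**2
The correct value should be: ((z + 1)*log(z + 1) + 1)*exp(z)/(z + 1)

Explanation: The exponent -1 on z + 1 was incorrectly written as -2: the term ((z + 1)*log(z + 1) + 1)*exp(z)/(z + 1) was incorrectly written as ((z + 1)*log(z + 1) + 1)*exp(z)/(z + 1)**2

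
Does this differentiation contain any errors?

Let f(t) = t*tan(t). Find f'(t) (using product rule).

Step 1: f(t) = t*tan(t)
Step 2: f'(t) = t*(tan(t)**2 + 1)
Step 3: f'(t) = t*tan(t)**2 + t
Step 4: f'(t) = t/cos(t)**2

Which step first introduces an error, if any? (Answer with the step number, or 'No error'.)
Step 2

Step 2 is incorrect due to a dropped term.
The step shows: t*(tan(t)**2 + 1)
The correct value should be: t*(tan(t)**2 + 1) + tan(t)

Explanation: A term was dropped: the term tan(t) was incorrectly omitted
The later steps are derived from this incorrect expression, so the error originates in Step 2.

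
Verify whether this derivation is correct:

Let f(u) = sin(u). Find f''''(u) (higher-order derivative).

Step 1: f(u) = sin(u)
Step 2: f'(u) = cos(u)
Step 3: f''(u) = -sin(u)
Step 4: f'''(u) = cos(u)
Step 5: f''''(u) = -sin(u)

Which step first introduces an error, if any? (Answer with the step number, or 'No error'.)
Step 4

Step 4 is incorrect due to a sign flip.
The step shows: cos(u)
The correct value should be: -cos(u)

Explanation: The sign of the whole expression was flipped: the term -cos(u) was incorrectly written as cos(u)
The later steps are derived from this incorrect expression, so the error originates in Step 4.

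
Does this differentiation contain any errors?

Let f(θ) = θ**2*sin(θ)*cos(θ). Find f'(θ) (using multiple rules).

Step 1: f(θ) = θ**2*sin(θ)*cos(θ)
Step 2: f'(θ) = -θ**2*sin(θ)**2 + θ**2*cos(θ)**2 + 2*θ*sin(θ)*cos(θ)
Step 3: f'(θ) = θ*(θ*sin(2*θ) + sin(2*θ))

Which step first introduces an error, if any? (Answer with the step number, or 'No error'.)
Step 3

Step 3 is incorrect due to a wrong trig function.
The step shows: θ*(θ*sin(2*θ) + sin(2*θ))
The correct value should be: θ*(θ*cos(2*θ) + sin(2*θ))

Explanation: cos(2*θ) was incorrectly written as sin(2*θ): the term θ*(θ*cos(2*θ) + sin(2*θ)) was incorrectly written as θ*(θ*sin(2*θ) + sin(2*θ))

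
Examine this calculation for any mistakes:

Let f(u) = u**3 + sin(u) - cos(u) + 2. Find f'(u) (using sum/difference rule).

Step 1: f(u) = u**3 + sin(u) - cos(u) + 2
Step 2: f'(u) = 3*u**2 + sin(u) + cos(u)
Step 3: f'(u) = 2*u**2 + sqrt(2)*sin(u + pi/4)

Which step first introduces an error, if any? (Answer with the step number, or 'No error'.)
Step 3

Step 3 is incorrect due to a wrong coefficient.
The step shows: 2*u**2 + sqrt(2)*sin(u + pi/4)
The correct value should be: 3*u**2 + sqrt(2)*sin(u + pi/4)

Explanation: The coefficient 3 was incorrectly written as 2: the term 3*u**2 was incorrectly written as 2*u**2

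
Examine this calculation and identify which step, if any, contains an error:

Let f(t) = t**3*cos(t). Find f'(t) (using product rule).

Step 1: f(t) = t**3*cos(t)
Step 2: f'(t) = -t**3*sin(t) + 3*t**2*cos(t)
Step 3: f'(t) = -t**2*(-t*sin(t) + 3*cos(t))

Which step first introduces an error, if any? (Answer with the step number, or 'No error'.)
Step 3

Step 3 is incorrect due to a sign flip.
The step shows: -t**2*(-t*sin(t) + 3*cos(t))
The correct value should be: t**2*(-t*sin(t) + 3*cos(t))

Explanation: The sign of the whole expression was flipped: the term t**2*(-t*sin(t) + 3*cos(t)) was incorrectly written as -t**2*(-t*sin(t) + 3*cos(t))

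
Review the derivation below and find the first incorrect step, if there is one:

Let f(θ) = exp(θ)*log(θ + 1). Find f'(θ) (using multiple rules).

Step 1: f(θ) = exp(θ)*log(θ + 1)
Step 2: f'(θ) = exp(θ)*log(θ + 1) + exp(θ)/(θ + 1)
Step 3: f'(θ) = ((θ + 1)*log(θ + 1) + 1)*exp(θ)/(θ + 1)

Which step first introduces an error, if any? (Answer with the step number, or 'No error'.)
No error

All steps in this derivation are correct.
The final answer f'(θ) = ((θ + 1)*log(θ + 1) + 1)*exp(θ)/(θ + 1) is valid.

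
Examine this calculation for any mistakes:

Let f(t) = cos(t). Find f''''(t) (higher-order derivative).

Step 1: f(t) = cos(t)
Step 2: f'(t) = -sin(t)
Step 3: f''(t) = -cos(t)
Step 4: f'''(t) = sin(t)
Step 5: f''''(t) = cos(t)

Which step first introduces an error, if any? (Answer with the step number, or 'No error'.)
No error

All steps in this derivation are correct.
The final answer f''''(t) = cos(t) is valid.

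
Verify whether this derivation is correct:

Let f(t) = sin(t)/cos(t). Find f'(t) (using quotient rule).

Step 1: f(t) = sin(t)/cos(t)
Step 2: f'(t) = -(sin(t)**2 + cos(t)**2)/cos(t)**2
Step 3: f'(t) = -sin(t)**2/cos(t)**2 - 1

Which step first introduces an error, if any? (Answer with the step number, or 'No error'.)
Step 2

Step 2 is incorrect due to a sign flip.
The step shows: -(sin(t)**2 + cos(t)**2)/cos(t)**2
The correct value should be: (sin(t)**2 + cos(t)**2)/cos(t)**2

Explanation: The sign of the whole expression was flipped: the term (sin(t)**2 + cos(t)**2)/cos(t)**2 was incorrectly written as -(sin(t)**2 + cos(t)**2)/cos(t)**2
The later steps are derived from this incorrect expression, so the error originates in Step 2.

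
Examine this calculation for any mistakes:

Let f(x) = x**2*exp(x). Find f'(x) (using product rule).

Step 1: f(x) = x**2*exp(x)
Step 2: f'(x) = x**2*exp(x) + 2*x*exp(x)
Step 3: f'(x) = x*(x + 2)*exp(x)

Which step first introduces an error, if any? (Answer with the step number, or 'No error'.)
No error

All steps in this derivation are correct.
The final answer f'(x) = x*(x + 2)*exp(x) is valid.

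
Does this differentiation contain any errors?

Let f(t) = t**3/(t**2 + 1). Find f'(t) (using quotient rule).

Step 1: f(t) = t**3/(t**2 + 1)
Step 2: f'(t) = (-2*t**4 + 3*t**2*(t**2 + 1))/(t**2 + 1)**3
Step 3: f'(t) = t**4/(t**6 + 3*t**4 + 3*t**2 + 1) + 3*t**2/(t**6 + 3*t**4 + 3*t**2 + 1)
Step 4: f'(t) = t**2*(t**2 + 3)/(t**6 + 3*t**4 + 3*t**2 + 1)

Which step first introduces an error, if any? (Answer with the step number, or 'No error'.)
Step 2

Step 2 is incorrect due to a wrong exponent.
The step shows: (-2*t**4 + 3*t**2*(t**2 + 1))/(t**2 + 1)**3
The correct value should be: (-2*t**4 + 3*t**2*(t**2 + 1))/(t**2 + 1)**2

Explanation: The exponent -2 on t**2 + 1 was incorrectly written as -3: the term (-2*t**4 + 3*t**2*(t**2 + 1))/(t**2 + 1)**2 was incorrectly written as (-2*t**4 + 3*t**2*(t**2 + 1))/(t**2 + 1)**3
The later steps are derived from this incorrect expression, so the error originates in Step 2.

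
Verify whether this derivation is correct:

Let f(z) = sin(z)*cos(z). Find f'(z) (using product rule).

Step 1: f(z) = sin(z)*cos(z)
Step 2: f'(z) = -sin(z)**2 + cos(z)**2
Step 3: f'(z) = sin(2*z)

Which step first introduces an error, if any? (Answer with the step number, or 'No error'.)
Step 3

Step 3 is incorrect due to a wrong trig function.
The step shows: sin(2*z)
The correct value should be: cos(2*z)

Explanation: cos(2*z) was incorrectly written as sin(2*z): the term cos(2*z) was incorrectly written as sin(2*z)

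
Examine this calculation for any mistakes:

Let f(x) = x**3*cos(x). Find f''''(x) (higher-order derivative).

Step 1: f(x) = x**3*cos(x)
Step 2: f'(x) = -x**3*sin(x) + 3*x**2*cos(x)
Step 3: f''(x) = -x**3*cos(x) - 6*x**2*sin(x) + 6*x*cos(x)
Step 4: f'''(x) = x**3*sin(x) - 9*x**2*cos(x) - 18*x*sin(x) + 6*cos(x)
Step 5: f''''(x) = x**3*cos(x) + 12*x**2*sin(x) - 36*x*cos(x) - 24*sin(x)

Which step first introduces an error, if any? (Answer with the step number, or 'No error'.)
No error

All steps in this derivation are correct.
The final answer f''''(x) = x**3*cos(x) + 12*x**2*sin(x) - 36*x*cos(x) - 24*sin(x) is valid.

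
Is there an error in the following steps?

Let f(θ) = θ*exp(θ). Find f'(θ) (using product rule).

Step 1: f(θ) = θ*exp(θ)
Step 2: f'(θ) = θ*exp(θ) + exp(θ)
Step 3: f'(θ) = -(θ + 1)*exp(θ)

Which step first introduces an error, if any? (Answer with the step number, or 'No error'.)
Step 3

Step 3 is incorrect due to a sign flip.
The step shows: -(θ + 1)*exp(θ)
The correct value should be: (θ + 1)*exp(θ)

Explanation: The sign of the whole expression was flipped: the term (θ + 1)*exp(θ) was incorrectly written as -(θ + 1)*exp(θ)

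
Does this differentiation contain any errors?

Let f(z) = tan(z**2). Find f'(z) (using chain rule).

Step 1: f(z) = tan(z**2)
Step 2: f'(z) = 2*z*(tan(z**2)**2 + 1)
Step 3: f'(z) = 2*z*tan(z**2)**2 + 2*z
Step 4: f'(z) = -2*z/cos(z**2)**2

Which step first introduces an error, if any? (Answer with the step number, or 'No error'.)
Step 4

Step 4 is incorrect due to a sign flip.
The step shows: -2*z/cos(z**2)**2
The correct value should be: 2*z/cos(z**2)**2

Explanation: The sign of the whole expression was flipped: the term 2*z/cos(z**2)**2 was incorrectly written as -2*z/cos(z**2)**2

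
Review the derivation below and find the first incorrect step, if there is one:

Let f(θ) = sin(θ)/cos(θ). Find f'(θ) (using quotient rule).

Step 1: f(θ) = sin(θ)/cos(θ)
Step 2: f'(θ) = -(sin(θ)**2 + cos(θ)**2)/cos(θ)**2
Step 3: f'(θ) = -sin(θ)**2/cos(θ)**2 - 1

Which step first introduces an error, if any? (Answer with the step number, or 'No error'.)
Step 2

Step 2 is incorrect due to a sign flip.
The step shows: -(sin(θ)**2 + cos(θ)**2)/cos(θ)**2
The correct value should be: (sin(θ)**2 + cos(θ)**2)/cos(θ)**2

Explanation: The sign of the whole expression was flipped: the term (sin(θ)**2 + cos(θ)**2)/cos(θ)**2 was incorrectly written as -(sin(θ)**2 + cos(θ)**2)/cos(θ)**2
The later steps are derived from this incorrect expression, so the error originates in Step 2.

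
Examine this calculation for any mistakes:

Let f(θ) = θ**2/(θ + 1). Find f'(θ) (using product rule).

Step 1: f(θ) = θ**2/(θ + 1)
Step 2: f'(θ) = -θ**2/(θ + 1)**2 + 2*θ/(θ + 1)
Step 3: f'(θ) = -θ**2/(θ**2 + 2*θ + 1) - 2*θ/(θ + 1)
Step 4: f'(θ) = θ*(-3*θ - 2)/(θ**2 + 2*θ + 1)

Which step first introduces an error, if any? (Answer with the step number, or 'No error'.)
Step 3

Step 3 is incorrect due to a sign flip.
The step shows: -θ**2/(θ**2 + 2*θ + 1) - 2*θ/(θ + 1)
The correct value should be: -θ**2/(θ**2 + 2*θ + 1) + 2*θ/(θ + 1)

Explanation: The sign of one term was flipped: the term 2*θ/(θ + 1) was incorrectly written as -2*θ/(θ + 1)
The later steps are derived from this incorrect expression, so the error originates in Step 3.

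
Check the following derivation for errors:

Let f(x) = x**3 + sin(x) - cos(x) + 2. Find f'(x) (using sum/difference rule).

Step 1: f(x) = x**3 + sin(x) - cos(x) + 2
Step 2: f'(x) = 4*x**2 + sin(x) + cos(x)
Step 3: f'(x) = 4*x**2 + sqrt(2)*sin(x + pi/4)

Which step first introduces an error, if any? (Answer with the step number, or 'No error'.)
Step 2

Step 2 is incorrect due to a wrong coefficient.
The step shows: 4*x**2 + sin(x) + cos(x)
The correct value should be: 3*x**2 + sin(x) + cos(x)

Explanation: The coefficient 3 was incorrectly written as 4: the term 3*x**2 was incorrectly written as 4*x**2
The later steps are derived from this incorrect expression, so the error originates in Step 2.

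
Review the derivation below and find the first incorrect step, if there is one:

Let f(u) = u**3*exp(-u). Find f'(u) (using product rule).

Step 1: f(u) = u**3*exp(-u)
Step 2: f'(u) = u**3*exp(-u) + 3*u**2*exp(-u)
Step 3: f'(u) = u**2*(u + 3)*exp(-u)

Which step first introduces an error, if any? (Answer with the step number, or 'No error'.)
Step 2

Step 2 is incorrect due to a sign flip.
The step shows: u**3*exp(-u) + 3*u**2*exp(-u)
The correct value should be: -u**3*exp(-u) + 3*u**2*exp(-u)

Explanation: The sign of one term was flipped: the term -u**3*exp(-u) was incorrectly written as u**3*exp(-u)
The later steps are derived from this incorrect expression, so the error originates in Step 2.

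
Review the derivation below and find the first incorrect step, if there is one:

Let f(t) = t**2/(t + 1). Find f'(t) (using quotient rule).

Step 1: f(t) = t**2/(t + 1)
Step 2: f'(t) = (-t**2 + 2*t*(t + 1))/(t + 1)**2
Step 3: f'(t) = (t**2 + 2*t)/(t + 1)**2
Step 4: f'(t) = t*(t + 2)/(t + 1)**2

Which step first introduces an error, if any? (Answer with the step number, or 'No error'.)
No error

All steps in this derivation are correct.
The final answer f'(t) = t*(t + 2)/(t + 1)**2 is valid.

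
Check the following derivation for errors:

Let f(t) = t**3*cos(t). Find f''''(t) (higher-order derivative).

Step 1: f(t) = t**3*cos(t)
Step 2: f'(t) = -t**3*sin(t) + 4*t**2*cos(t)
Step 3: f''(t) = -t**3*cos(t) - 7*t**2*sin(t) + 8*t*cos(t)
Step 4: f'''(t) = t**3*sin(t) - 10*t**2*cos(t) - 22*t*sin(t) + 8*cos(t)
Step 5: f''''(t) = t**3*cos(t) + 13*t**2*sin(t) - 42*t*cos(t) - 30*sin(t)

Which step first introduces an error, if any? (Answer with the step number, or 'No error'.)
Step 2

Step 2 is incorrect due to a wrong coefficient.
The step shows: -t**3*sin(t) + 4*t**2*cos(t)
The correct value should be: -t**3*sin(t) + 3*t**2*cos(t)

Explanation: The coefficient 3 was incorrectly written as 4: the term 3*t**2*cos(t) was incorrectly written as 4*t**2*cos(t)
The later steps are derived from this incorrect expression, so the error originates in Step 2.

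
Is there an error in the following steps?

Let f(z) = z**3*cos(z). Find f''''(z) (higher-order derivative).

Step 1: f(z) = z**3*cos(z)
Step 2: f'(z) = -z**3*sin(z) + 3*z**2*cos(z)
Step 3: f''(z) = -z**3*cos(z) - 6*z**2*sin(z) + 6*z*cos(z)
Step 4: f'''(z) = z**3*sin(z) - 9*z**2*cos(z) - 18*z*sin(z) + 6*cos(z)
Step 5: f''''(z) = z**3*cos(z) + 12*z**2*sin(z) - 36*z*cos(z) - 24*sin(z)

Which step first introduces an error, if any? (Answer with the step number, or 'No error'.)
No error

All steps in this derivation are correct.
The final answer f''''(z) = z**3*cos(z) + 12*z**2*sin(z) - 36*z*cos(z) - 24*sin(z) is valid.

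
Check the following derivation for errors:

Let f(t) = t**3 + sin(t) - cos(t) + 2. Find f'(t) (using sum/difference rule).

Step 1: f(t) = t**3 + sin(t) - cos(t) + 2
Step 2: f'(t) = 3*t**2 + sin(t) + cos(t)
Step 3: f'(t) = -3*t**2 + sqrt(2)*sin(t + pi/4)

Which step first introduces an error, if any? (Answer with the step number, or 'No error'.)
Step 3

Step 3 is incorrect due to a sign flip.
The step shows: -3*t**2 + sqrt(2)*sin(t + pi/4)
The correct value should be: 3*t**2 + sqrt(2)*sin(t + pi/4)

Explanation: The sign of one term was flipped: the term 3*t**2 was incorrectly written as -3*t**2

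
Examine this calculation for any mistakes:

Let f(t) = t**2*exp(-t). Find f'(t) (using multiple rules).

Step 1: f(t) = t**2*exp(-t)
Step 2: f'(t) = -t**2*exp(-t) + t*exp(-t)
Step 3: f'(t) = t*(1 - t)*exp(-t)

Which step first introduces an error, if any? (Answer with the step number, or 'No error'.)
Step 2

Step 2 is incorrect due to a wrong coefficient.
The step shows: -t**2*exp(-t) + t*exp(-t)
The correct value should be: -t**2*exp(-t) + 2*t*exp(-t)

Explanation: The coefficient 2 was incorrectly written as 1: the term 2*t*exp(-t) was incorrectly written as t*exp(-t)
The later steps are derived from this incorrect expression, so the error originates in Step 2.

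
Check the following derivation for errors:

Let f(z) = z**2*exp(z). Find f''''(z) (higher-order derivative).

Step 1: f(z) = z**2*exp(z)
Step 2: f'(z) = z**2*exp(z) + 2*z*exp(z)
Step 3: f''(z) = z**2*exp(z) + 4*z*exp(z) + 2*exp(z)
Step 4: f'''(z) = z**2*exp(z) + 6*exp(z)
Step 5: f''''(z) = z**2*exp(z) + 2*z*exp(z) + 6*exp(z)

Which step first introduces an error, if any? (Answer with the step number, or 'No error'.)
Step 4

Step 4 is incorrect due to a dropped term.
The step shows: z**2*exp(z) + 6*exp(z)
The correct value should be: z**2*exp(z) + 6*z*exp(z) + 6*exp(z)

Explanation: A term was dropped: the term 6*z*exp(z) was incorrectly omitted
The later steps are derived from this incorrect expression, so the error originates in Step 4.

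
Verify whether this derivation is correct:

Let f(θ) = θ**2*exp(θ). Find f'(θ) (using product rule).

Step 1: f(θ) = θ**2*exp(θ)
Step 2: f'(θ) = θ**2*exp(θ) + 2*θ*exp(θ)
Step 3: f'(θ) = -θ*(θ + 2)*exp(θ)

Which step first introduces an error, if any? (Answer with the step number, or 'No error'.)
Step 3

Step 3 is incorrect due to a sign flip.
The step shows: -θ*(θ + 2)*exp(θ)
The correct value should be: θ*(θ + 2)*exp(θ)

Explanation: The sign of the whole expression was flipped: the term θ*(θ + 2)*exp(θ) was incorrectly written as -θ*(θ + 2)*exp(θ)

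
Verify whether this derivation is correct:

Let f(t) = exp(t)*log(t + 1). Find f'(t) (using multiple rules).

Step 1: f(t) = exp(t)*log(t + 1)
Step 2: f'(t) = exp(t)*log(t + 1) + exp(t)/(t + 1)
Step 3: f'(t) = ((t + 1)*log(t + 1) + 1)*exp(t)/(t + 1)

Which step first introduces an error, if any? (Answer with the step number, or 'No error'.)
No error

All steps in this derivation are correct.
The final answer f'(t) = ((t + 1)*log(t + 1) + 1)*exp(t)/(t + 1) is valid.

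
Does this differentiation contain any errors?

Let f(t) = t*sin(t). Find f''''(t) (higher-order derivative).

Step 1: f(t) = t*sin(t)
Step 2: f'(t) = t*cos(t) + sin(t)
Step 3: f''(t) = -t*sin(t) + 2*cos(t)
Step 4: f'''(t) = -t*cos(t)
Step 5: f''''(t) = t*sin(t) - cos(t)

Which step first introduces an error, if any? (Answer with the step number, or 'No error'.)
Step 4

Step 4 is incorrect due to a dropped term.
The step shows: -t*cos(t)
The correct value should be: -t*cos(t) - 3*sin(t)

Explanation: A term was dropped: the term -3*sin(t) was incorrectly omitted
The later steps are derived from this incorrect expression, so the error originates in Step 4.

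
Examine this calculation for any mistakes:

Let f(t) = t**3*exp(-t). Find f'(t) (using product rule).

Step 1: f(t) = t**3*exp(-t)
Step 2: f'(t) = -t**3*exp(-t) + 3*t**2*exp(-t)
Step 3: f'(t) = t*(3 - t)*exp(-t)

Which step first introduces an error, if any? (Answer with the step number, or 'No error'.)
Step 3

Step 3 is incorrect due to a wrong exponent.
The step shows: t*(3 - t)*exp(-t)
The correct value should be: t**2*(3 - t)*exp(-t)

Explanation: The exponent 2 on t was incorrectly written as 1: the term t**2*(3 - t)*exp(-t) was incorrectly written as t*(3 - t)*exp(-t)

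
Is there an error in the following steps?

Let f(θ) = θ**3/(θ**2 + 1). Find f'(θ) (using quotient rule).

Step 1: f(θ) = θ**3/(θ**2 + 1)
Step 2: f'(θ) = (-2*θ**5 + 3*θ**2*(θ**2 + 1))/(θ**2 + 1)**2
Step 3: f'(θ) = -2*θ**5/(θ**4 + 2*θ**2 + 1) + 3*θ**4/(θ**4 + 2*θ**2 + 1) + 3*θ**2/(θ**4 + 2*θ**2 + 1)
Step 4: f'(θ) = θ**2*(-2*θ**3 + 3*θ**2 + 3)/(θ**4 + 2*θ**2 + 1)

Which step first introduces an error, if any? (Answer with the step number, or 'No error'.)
Step 2

Step 2 is incorrect due to a wrong exponent.
The step shows: (-2*θ**5 + 3*θ**2*(θ**2 + 1))/(θ**2 + 1)**2
The correct value should be: (-2*θ**4 + 3*θ**2*(θ**2 + 1))/(θ**2 + 1)**2

Explanation: The exponent 4 on θ was incorrectly written as 5: the term (-2*θ**4 + 3*θ**2*(θ**2 + 1))/(θ**2 + 1)**2 was incorrectly written as (-2*θ**5 + 3*θ**2*(θ**2 + 1))/(θ**2 + 1)**2
The later steps are derived from this incorrect expression, so the error originates in Step 2.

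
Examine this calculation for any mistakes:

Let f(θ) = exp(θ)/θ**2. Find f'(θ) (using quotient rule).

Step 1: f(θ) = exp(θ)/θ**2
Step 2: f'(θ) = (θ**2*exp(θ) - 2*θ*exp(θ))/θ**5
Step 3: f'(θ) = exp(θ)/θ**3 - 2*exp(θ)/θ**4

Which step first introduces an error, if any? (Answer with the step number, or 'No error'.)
Step 2

Step 2 is incorrect due to a wrong exponent.
The step shows: (θ**2*exp(θ) - 2*θ*exp(θ))/θ**5
The correct value should be: (θ**2*exp(θ) - 2*θ*exp(θ))/θ**4

Explanation: The exponent -4 on θ was incorrectly written as -5: the term (θ**2*exp(θ) - 2*θ*exp(θ))/θ**4 was incorrectly written as (θ**2*exp(θ) - 2*θ*exp(θ))/θ**5
The later steps are derived from this incorrect expression, so the error originates in Step 2.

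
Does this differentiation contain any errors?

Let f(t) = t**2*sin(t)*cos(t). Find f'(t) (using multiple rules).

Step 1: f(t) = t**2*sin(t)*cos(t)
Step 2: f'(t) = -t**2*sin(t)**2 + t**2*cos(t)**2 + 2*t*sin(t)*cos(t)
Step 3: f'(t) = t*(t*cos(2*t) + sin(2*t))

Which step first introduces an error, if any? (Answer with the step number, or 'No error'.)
No error

All steps in this derivation are correct.
The final answer f'(t) = t*(t*cos(2*t) + sin(2*t)) is valid.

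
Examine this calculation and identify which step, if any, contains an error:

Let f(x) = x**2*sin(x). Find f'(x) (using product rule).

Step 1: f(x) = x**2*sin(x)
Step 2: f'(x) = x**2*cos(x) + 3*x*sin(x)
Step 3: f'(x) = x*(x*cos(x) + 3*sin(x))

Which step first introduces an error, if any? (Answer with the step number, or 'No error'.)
Step 2

Step 2 is incorrect due to a wrong coefficient.
The step shows: x**2*cos(x) + 3*x*sin(x)
The correct value should be: x**2*cos(x) + 2*x*sin(x)

Explanation: The coefficient 2 was incorrectly written as 3: the term 2*x*sin(x) was incorrectly written as 3*x*sin(x)
The later steps are derived from this incorrect expression, so the error originates in Step 2.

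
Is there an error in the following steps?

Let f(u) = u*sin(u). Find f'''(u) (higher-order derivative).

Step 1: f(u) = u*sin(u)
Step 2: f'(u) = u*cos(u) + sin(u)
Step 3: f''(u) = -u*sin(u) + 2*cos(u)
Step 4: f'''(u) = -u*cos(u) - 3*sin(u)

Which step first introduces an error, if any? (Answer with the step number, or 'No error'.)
No error

All steps in this derivation are correct.
The final answer f'''(u) = -u*cos(u) - 3*sin(u) is valid.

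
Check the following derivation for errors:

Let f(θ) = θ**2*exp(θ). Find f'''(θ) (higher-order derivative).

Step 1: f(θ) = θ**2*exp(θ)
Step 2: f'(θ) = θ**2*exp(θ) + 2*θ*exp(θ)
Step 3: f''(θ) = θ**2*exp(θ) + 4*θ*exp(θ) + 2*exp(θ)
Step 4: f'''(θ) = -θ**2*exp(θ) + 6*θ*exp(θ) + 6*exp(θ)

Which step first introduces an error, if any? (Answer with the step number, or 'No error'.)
Step 4

Step 4 is incorrect due to a sign flip.
The step shows: -θ**2*exp(θ) + 6*θ*exp(θ) + 6*exp(θ)
The correct value should be: θ**2*exp(θ) + 6*θ*exp(θ) + 6*exp(θ)

Explanation: The sign of one term was flipped: the term θ**2*exp(θ) was incorrectly written as -θ**2*exp(θ)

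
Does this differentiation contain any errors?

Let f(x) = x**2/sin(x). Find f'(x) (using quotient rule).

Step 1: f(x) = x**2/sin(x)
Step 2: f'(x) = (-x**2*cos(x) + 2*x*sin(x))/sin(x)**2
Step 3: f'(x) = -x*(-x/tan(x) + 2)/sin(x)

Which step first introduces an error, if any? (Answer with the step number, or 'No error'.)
Step 3

Step 3 is incorrect due to a sign flip.
The step shows: -x*(-x/tan(x) + 2)/sin(x)
The correct value should be: x*(-x/tan(x) + 2)/sin(x)

Explanation: The sign of the whole expression was flipped: the term x*(-x/tan(x) + 2)/sin(x) was incorrectly written as -x*(-x/tan(x) + 2)/sin(x)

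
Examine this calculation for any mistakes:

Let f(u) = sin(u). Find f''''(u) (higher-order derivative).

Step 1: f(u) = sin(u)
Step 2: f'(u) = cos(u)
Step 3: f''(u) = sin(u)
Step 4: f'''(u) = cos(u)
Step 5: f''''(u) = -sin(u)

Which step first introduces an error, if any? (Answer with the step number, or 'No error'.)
Step 3

Step 3 is incorrect due to a sign flip.
The step shows: sin(u)
The correct value should be: -sin(u)

Explanation: The sign of the whole expression was flipped: the term -sin(u) was incorrectly written as sin(u)
The later steps are derived from this incorrect expression, so the error originates in Step 3.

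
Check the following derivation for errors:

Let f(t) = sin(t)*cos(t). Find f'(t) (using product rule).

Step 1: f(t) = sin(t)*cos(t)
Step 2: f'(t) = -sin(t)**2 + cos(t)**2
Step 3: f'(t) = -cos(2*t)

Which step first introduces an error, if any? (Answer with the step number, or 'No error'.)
Step 3

Step 3 is incorrect due to a sign flip.
The step shows: -cos(2*t)
The correct value should be: cos(2*t)

Explanation: The sign of the whole expression was flipped: the term cos(2*t) was incorrectly written as -cos(2*t)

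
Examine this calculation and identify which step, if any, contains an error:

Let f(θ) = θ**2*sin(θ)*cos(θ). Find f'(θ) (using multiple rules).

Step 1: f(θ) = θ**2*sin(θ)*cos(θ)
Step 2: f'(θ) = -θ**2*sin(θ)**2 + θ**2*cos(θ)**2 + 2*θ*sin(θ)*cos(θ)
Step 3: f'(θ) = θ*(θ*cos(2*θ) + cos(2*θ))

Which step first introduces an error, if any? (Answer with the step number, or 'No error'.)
Step 3

Step 3 is incorrect due to a wrong trig function.
The step shows: θ*(θ*cos(2*θ) + cos(2*θ))
The correct value should be: θ*(θ*cos(2*θ) + sin(2*θ))

Explanation: sin(2*θ) was incorrectly written as cos(2*θ): the term θ*(θ*cos(2*θ) + sin(2*θ)) was incorrectly written as θ*(θ*cos(2*θ) + cos(2*θ))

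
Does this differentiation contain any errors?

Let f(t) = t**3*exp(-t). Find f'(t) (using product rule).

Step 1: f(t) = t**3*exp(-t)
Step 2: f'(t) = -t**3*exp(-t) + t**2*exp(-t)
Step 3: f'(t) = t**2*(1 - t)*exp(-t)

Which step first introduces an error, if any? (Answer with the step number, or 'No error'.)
Step 2

Step 2 is incorrect due to a wrong coefficient.
The step shows: -t**3*exp(-t) + t**2*exp(-t)
The correct value should be: -t**3*exp(-t) + 3*t**2*exp(-t)

Explanation: The coefficient 3 was incorrectly written as 1: the term 3*t**2*exp(-t) was incorrectly written as t**2*exp(-t)
The later steps are derived from this incorrect expression, so the error originates in Step 2.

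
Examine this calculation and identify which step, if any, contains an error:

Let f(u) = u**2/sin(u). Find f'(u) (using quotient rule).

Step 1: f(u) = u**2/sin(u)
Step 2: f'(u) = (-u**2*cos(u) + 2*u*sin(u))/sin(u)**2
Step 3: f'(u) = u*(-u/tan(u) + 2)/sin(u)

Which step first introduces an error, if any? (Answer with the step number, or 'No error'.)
No error

All steps in this derivation are correct.
The final answer f'(u) = u*(-u/tan(u) + 2)/sin(u) is valid.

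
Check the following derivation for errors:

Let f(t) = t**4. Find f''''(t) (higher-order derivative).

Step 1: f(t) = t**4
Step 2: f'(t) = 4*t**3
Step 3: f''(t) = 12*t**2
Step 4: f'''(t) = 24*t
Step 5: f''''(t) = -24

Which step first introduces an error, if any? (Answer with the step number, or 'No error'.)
Step 5

Step 5 is incorrect due to a sign flip.
The step shows: -24
The correct value should be: 24

Explanation: The sign of the whole expression was flipped: the term 24 was incorrectly written as -24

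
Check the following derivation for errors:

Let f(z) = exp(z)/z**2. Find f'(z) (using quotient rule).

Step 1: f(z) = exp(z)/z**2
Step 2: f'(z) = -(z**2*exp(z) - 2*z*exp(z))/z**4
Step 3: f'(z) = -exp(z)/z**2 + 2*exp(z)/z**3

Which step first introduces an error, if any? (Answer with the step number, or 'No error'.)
Step 2

Step 2 is incorrect due to a sign flip.
The step shows: -(z**2*exp(z) - 2*z*exp(z))/z**4
The correct value should be: (z**2*exp(z) - 2*z*exp(z))/z**4

Explanation: The sign of the whole expression was flipped: the term (z**2*exp(z) - 2*z*exp(z))/z**4 was incorrectly written as -(z**2*exp(z) - 2*z*exp(z))/z**4
The later steps are derived from this incorrect expression, so the error originates in Step 2.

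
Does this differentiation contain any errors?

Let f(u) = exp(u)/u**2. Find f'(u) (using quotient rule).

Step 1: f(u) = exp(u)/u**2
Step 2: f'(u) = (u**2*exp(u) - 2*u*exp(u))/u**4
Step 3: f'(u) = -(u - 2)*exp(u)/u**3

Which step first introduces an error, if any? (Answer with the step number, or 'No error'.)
Step 3

Step 3 is incorrect due to a sign flip.
The step shows: -(u - 2)*exp(u)/u**3
The correct value should be: (u - 2)*exp(u)/u**3

Explanation: The sign of the whole expression was flipped: the term (u - 2)*exp(u)/u**3 was incorrectly written as -(u - 2)*exp(u)/u**3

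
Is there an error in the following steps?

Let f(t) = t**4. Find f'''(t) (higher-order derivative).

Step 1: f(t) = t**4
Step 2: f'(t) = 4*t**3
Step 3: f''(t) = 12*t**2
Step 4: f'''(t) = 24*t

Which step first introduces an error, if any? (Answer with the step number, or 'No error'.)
No error

All steps in this derivation are correct.
The final answer f'''(t) = 24*t is valid.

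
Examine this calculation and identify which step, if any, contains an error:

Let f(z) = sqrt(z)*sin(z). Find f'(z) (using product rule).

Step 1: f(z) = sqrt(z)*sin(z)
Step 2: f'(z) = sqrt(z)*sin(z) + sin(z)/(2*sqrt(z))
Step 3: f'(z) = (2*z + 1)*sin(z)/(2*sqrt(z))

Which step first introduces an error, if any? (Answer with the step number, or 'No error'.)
Step 2

Step 2 is incorrect due to a wrong trig function.
The step shows: sqrt(z)*sin(z) + sin(z)/(2*sqrt(z))
The correct value should be: sqrt(z)*cos(z) + sin(z)/(2*sqrt(z))

Explanation: cos(z) was incorrectly written as sin(z): the term sqrt(z)*cos(z) was incorrectly written as sqrt(z)*sin(z)
The later steps are derived from this incorrect expression, so the error originates in Step 2.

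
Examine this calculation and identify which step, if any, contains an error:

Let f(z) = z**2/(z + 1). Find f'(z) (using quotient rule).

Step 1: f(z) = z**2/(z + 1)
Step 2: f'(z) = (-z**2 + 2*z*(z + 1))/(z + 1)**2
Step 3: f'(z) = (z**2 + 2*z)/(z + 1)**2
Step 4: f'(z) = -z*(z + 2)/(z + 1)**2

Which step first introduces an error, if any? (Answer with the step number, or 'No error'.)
Step 4

Step 4 is incorrect due to a sign flip.
The step shows: -z*(z + 2)/(z + 1)**2
The correct value should be: z*(z + 2)/(z + 1)**2

Explanation: The sign of the whole expression was flipped: the term z*(z + 2)/(z + 1)**2 was incorrectly written as -z*(z + 2)/(z + 1)**2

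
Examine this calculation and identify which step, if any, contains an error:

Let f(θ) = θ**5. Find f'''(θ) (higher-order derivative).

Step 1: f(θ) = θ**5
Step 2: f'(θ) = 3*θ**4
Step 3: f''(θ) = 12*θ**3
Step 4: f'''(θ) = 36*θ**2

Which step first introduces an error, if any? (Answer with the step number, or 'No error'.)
Step 2

Step 2 is incorrect due to a wrong coefficient.
The step shows: 3*θ**4
The correct value should be: 5*θ**4

Explanation: The coefficient 5 was incorrectly written as 3: the term 5*θ**4 was incorrectly written as 3*θ**4
The later steps are derived from this incorrect expression, so the error originates in Step 2.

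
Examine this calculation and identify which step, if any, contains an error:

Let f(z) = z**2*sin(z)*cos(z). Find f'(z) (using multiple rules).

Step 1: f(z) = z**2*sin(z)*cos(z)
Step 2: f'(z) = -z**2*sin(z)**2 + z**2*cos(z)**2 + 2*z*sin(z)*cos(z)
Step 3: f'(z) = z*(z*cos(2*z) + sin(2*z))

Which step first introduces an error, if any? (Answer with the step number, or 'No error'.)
No error

All steps in this derivation are correct.
The final answer f'(z) = z*(z*cos(2*z) + sin(2*z)) is valid.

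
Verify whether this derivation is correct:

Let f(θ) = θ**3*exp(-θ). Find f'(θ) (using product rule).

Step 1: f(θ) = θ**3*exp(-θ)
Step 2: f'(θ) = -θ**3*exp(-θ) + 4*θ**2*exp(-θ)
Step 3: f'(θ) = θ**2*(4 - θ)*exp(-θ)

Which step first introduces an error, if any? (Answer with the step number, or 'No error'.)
Step 2

Step 2 is incorrect due to a wrong coefficient.
The step shows: -θ**3*exp(-θ) + 4*θ**2*exp(-θ)
The correct value should be: -θ**3*exp(-θ) + 3*θ**2*exp(-θ)

Explanation: The coefficient 3 was incorrectly written as 4: the term 3*θ**2*exp(-θ) was incorrectly written as 4*θ**2*exp(-θ)
The later steps are derived from this incorrect expression, so the error originates in Step 2.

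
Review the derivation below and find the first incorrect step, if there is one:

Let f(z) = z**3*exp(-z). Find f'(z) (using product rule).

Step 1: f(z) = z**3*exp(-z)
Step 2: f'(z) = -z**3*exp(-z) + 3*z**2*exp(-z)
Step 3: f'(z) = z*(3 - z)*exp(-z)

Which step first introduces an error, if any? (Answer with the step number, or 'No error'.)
Step 3

Step 3 is incorrect due to a wrong exponent.
The step shows: z*(3 - z)*exp(-z)
The correct value should be: z**2*(3 - z)*exp(-z)

Explanation: The exponent 2 on z was incorrectly written as 1: the term z**2*(3 - z)*exp(-z) was incorrectly written as z*(3 - z)*exp(-z)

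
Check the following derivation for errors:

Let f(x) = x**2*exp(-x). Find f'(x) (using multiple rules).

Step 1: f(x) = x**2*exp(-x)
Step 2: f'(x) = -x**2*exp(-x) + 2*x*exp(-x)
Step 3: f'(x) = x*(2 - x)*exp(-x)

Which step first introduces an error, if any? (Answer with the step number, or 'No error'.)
No error

All steps in this derivation are correct.
The final answer f'(x) = x*(2 - x)*exp(-x) is valid.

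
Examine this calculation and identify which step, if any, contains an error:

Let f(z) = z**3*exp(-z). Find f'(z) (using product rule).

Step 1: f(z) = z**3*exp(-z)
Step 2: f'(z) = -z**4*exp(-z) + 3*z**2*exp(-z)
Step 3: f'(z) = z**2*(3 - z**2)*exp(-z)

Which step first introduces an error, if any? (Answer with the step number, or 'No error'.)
Step 2

Step 2 is incorrect due to a wrong exponent.
The step shows: -z**4*exp(-z) + 3*z**2*exp(-z)
The correct value should be: -z**3*exp(-z) + 3*z**2*exp(-z)

Explanation: The exponent 3 on z was incorrectly written as 4: the term -z**3*exp(-z) was incorrectly written as -z**4*exp(-z)
The later steps are derived from this incorrect expression, so the error originates in Step 2.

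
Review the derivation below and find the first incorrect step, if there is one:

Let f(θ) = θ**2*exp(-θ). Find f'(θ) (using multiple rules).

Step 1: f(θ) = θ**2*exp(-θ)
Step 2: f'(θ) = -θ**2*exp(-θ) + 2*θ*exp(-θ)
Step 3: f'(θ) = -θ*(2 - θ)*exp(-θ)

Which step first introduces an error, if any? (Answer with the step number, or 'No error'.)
Step 3

Step 3 is incorrect due to a sign flip.
The step shows: -θ*(2 - θ)*exp(-θ)
The correct value should be: θ*(2 - θ)*exp(-θ)

Explanation: The sign of the whole expression was flipped: the term θ*(2 - θ)*exp(-θ) was incorrectly written as -θ*(2 - θ)*exp(-θ)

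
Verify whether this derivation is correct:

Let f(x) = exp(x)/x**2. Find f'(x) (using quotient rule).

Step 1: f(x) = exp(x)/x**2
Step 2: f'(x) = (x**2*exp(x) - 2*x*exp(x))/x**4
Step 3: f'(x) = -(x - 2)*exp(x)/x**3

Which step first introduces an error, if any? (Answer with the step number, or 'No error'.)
Step 3

Step 3 is incorrect due to a sign flip.
The step shows: -(x - 2)*exp(x)/x**3
The correct value should be: (x - 2)*exp(x)/x**3

Explanation: The sign of the whole expression was flipped: the term (x - 2)*exp(x)/x**3 was incorrectly written as -(x - 2)*exp(x)/x**3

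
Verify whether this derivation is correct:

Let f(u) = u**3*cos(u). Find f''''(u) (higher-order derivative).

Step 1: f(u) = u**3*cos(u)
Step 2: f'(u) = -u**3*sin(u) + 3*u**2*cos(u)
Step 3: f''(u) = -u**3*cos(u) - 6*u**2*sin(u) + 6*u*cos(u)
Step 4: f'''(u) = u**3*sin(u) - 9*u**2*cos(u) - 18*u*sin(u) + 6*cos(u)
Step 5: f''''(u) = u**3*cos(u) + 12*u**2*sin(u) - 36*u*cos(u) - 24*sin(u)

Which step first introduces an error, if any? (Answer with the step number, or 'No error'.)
No error

All steps in this derivation are correct.
The final answer f''''(u) = u**3*cos(u) + 12*u**2*sin(u) - 36*u*cos(u) - 24*sin(u) is valid.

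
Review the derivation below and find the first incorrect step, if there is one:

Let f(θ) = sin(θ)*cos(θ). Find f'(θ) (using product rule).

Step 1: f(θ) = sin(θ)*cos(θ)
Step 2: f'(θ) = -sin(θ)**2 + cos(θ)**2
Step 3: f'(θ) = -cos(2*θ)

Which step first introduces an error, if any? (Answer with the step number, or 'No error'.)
Step 3

Step 3 is incorrect due to a sign flip.
The step shows: -cos(2*θ)
The correct value should be: cos(2*θ)

Explanation: The sign of the whole expression was flipped: the term cos(2*θ) was incorrectly written as -cos(2*θ)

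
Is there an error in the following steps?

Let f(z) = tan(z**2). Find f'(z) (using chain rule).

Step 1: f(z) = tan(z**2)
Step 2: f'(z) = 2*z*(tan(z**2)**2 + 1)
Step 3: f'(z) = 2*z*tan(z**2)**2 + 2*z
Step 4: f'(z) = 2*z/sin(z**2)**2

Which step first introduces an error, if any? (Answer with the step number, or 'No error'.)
Step 4

Step 4 is incorrect due to a wrong trig function.
The step shows: 2*z/sin(z**2)**2
The correct value should be: 2*z/cos(z**2)**2

Explanation: cos(z**2) was incorrectly written as sin(z**2): the term 2*z/cos(z**2)**2 was incorrectly written as 2*z/sin(z**2)**2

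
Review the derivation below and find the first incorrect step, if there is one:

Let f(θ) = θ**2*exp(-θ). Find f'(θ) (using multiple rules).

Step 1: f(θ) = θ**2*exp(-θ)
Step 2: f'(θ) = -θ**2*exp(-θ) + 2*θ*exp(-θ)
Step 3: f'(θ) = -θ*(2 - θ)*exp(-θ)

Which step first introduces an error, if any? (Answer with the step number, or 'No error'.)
Step 3

Step 3 is incorrect due to a sign flip.
The step shows: -θ*(2 - θ)*exp(-θ)
The correct value should be: θ*(2 - θ)*exp(-θ)

Explanation: The sign of the whole expression was flipped: the term θ*(2 - θ)*exp(-θ) was incorrectly written as -θ*(2 - θ)*exp(-θ)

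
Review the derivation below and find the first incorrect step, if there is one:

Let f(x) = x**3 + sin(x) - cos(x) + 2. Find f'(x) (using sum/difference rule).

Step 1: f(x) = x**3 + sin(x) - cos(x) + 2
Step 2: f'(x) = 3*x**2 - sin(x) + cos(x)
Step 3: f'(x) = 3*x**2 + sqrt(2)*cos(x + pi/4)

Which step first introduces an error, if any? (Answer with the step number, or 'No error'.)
Step 2

Step 2 is incorrect due to a sign flip.
The step shows: 3*x**2 - sin(x) + cos(x)
The correct value should be: 3*x**2 + sin(x) + cos(x)

Explanation: The sign of one term was flipped: the term sin(x) was incorrectly written as -sin(x)
The later steps are derived from this incorrect expression, so the error originates in Step 2.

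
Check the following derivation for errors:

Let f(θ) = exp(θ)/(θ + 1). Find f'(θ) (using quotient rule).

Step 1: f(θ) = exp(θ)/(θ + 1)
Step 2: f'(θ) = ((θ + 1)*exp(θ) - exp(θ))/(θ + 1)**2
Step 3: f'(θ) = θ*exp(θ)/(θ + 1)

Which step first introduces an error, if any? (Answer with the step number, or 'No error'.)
Step 3

Step 3 is incorrect due to a wrong exponent.
The step shows: θ*exp(θ)/(θ + 1)
The correct value should be: θ*exp(θ)/(θ + 1)**2

Explanation: The exponent -2 on θ + 1 was incorrectly written as -1: the term θ*exp(θ)/(θ + 1)**2 was incorrectly written as θ*exp(θ)/(θ + 1)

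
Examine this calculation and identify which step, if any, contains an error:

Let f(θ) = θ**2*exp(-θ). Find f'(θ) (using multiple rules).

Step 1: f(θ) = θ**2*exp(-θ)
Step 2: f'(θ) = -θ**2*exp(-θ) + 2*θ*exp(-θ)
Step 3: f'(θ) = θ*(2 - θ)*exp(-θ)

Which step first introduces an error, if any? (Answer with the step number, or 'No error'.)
No error

All steps in this derivation are correct.
The final answer f'(θ) = θ*(2 - θ)*exp(-θ) is valid.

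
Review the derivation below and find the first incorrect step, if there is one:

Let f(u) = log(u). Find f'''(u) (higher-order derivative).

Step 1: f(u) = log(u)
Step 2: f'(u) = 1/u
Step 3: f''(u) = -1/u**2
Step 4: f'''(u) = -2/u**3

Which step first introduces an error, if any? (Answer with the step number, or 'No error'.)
Step 4

Step 4 is incorrect due to a sign flip.
The step shows: -2/u**3
The correct value should be: 2/u**3

Explanation: The sign of the whole expression was flipped: the term 2/u**3 was incorrectly written as -2/u**3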